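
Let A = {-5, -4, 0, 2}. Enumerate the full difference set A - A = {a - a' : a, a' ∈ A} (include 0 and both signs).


A - A = {a - a' : a, a' ∈ A}.
Compute a - a' for each ordered pair (a, a'):
a = -5: -5--5=0, -5--4=-1, -5-0=-5, -5-2=-7
a = -4: -4--5=1, -4--4=0, -4-0=-4, -4-2=-6
a = 0: 0--5=5, 0--4=4, 0-0=0, 0-2=-2
a = 2: 2--5=7, 2--4=6, 2-0=2, 2-2=0
Collecting distinct values (and noting 0 appears from a-a):
A - A = {-7, -6, -5, -4, -2, -1, 0, 1, 2, 4, 5, 6, 7}
|A - A| = 13

A - A = {-7, -6, -5, -4, -2, -1, 0, 1, 2, 4, 5, 6, 7}


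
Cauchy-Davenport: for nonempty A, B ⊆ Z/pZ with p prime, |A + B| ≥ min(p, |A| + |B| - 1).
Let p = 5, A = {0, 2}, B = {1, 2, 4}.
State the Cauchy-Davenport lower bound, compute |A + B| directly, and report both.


Cauchy-Davenport: |A + B| ≥ min(p, |A| + |B| - 1) for A, B nonempty in Z/pZ.
|A| = 2, |B| = 3, p = 5.
CD lower bound = min(5, 2 + 3 - 1) = min(5, 4) = 4.
Compute A + B mod 5 directly:
a = 0: 0+1=1, 0+2=2, 0+4=4
a = 2: 2+1=3, 2+2=4, 2+4=1
A + B = {1, 2, 3, 4}, so |A + B| = 4.
Verify: 4 ≥ 4? Yes ✓.

CD lower bound = 4, actual |A + B| = 4.


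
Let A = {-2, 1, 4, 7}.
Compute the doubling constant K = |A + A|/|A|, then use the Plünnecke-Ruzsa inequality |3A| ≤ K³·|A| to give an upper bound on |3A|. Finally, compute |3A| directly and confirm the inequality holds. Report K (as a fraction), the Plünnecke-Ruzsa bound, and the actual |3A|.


|A| = 4.
Step 1: Compute A + A by enumerating all 16 pairs.
A + A = {-4, -1, 2, 5, 8, 11, 14}, so |A + A| = 7.
Step 2: Doubling constant K = |A + A|/|A| = 7/4 = 7/4 ≈ 1.7500.
Step 3: Plünnecke-Ruzsa gives |3A| ≤ K³·|A| = (1.7500)³ · 4 ≈ 21.4375.
Step 4: Compute 3A = A + A + A directly by enumerating all triples (a,b,c) ∈ A³; |3A| = 10.
Step 5: Check 10 ≤ 21.4375? Yes ✓.

K = 7/4, Plünnecke-Ruzsa bound K³|A| ≈ 21.4375, |3A| = 10, inequality holds.


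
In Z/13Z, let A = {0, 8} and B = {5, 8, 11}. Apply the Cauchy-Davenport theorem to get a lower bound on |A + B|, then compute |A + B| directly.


Cauchy-Davenport: |A + B| ≥ min(p, |A| + |B| - 1) for A, B nonempty in Z/pZ.
|A| = 2, |B| = 3, p = 13.
CD lower bound = min(13, 2 + 3 - 1) = min(13, 4) = 4.
Compute A + B mod 13 directly:
a = 0: 0+5=5, 0+8=8, 0+11=11
a = 8: 8+5=0, 8+8=3, 8+11=6
A + B = {0, 3, 5, 6, 8, 11}, so |A + B| = 6.
Verify: 6 ≥ 4? Yes ✓.

CD lower bound = 4, actual |A + B| = 6.


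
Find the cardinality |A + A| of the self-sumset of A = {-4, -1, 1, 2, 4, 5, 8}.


A + A = {a + a' : a, a' ∈ A}; |A| = 7.
General bounds: 2|A| - 1 ≤ |A + A| ≤ |A|(|A|+1)/2, i.e. 13 ≤ |A + A| ≤ 28.
Lower bound 2|A|-1 is attained iff A is an arithmetic progression.
Enumerate sums a + a' for a ≤ a' (symmetric, so this suffices):
a = -4: -4+-4=-8, -4+-1=-5, -4+1=-3, -4+2=-2, -4+4=0, -4+5=1, -4+8=4
a = -1: -1+-1=-2, -1+1=0, -1+2=1, -1+4=3, -1+5=4, -1+8=7
a = 1: 1+1=2, 1+2=3, 1+4=5, 1+5=6, 1+8=9
a = 2: 2+2=4, 2+4=6, 2+5=7, 2+8=10
a = 4: 4+4=8, 4+5=9, 4+8=12
a = 5: 5+5=10, 5+8=13
a = 8: 8+8=16
Distinct sums: {-8, -5, -3, -2, 0, 1, 2, 3, 4, 5, 6, 7, 8, 9, 10, 12, 13, 16}
|A + A| = 18

|A + A| = 18


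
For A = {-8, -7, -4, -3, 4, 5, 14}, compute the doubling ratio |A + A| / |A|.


|A| = 7.
Compute A + A by enumerating all 49 pairs.
A + A = {-16, -15, -14, -12, -11, -10, -8, -7, -6, -4, -3, -2, 0, 1, 2, 6, 7, 8, 9, 10, 11, 18, 19, 28}, so |A + A| = 24.
K = |A + A| / |A| = 24/7 (already in lowest terms) ≈ 3.4286.
Reference: AP of size 7 gives K = 13/7 ≈ 1.8571; a fully generic set of size 7 gives K ≈ 4.0000.

|A| = 7, |A + A| = 24, K = 24/7.


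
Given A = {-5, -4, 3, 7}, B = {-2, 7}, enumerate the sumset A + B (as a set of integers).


A + B = {a + b : a ∈ A, b ∈ B}.
Enumerate all |A|·|B| = 4·2 = 8 pairs (a, b) and collect distinct sums.
a = -5: -5+-2=-7, -5+7=2
a = -4: -4+-2=-6, -4+7=3
a = 3: 3+-2=1, 3+7=10
a = 7: 7+-2=5, 7+7=14
Collecting distinct sums: A + B = {-7, -6, 1, 2, 3, 5, 10, 14}
|A + B| = 8

A + B = {-7, -6, 1, 2, 3, 5, 10, 14}


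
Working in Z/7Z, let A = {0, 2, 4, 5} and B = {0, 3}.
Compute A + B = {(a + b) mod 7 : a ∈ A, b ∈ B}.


Work in Z/7Z: reduce every sum a + b modulo 7.
Enumerate all 8 pairs:
a = 0: 0+0=0, 0+3=3
a = 2: 2+0=2, 2+3=5
a = 4: 4+0=4, 4+3=0
a = 5: 5+0=5, 5+3=1
Distinct residues collected: {0, 1, 2, 3, 4, 5}
|A + B| = 6 (out of 7 total residues).

A + B = {0, 1, 2, 3, 4, 5}


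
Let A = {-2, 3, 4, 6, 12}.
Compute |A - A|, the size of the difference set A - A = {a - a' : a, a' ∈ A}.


A - A = {a - a' : a, a' ∈ A}; |A| = 5.
Bounds: 2|A|-1 ≤ |A - A| ≤ |A|² - |A| + 1, i.e. 9 ≤ |A - A| ≤ 21.
Note: 0 ∈ A - A always (from a - a). The set is symmetric: if d ∈ A - A then -d ∈ A - A.
Enumerate nonzero differences d = a - a' with a > a' (then include -d):
Positive differences: {1, 2, 3, 5, 6, 8, 9, 14}
Full difference set: {0} ∪ (positive diffs) ∪ (negative diffs).
|A - A| = 1 + 2·8 = 17 (matches direct enumeration: 17).

|A - A| = 17


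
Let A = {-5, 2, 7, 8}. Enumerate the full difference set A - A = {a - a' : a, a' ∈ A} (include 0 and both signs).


A - A = {a - a' : a, a' ∈ A}.
Compute a - a' for each ordered pair (a, a'):
a = -5: -5--5=0, -5-2=-7, -5-7=-12, -5-8=-13
a = 2: 2--5=7, 2-2=0, 2-7=-5, 2-8=-6
a = 7: 7--5=12, 7-2=5, 7-7=0, 7-8=-1
a = 8: 8--5=13, 8-2=6, 8-7=1, 8-8=0
Collecting distinct values (and noting 0 appears from a-a):
A - A = {-13, -12, -7, -6, -5, -1, 0, 1, 5, 6, 7, 12, 13}
|A - A| = 13

A - A = {-13, -12, -7, -6, -5, -1, 0, 1, 5, 6, 7, 12, 13}


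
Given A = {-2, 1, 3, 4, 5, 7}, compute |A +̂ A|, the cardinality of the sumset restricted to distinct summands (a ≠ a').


Restricted sumset: A +̂ A = {a + a' : a ∈ A, a' ∈ A, a ≠ a'}.
Equivalently, take A + A and drop any sum 2a that is achievable ONLY as a + a for a ∈ A (i.e. sums representable only with equal summands).
Enumerate pairs (a, a') with a < a' (symmetric, so each unordered pair gives one sum; this covers all a ≠ a'):
  -2 + 1 = -1
  -2 + 3 = 1
  -2 + 4 = 2
  -2 + 5 = 3
  -2 + 7 = 5
  1 + 3 = 4
  1 + 4 = 5
  1 + 5 = 6
  1 + 7 = 8
  3 + 4 = 7
  3 + 5 = 8
  3 + 7 = 10
  4 + 5 = 9
  4 + 7 = 11
  5 + 7 = 12
Collected distinct sums: {-1, 1, 2, 3, 4, 5, 6, 7, 8, 9, 10, 11, 12}
|A +̂ A| = 13
(Reference bound: |A +̂ A| ≥ 2|A| - 3 for |A| ≥ 2, with |A| = 6 giving ≥ 9.)

|A +̂ A| = 13


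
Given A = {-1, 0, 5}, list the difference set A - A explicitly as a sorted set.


A - A = {a - a' : a, a' ∈ A}.
Compute a - a' for each ordered pair (a, a'):
a = -1: -1--1=0, -1-0=-1, -1-5=-6
a = 0: 0--1=1, 0-0=0, 0-5=-5
a = 5: 5--1=6, 5-0=5, 5-5=0
Collecting distinct values (and noting 0 appears from a-a):
A - A = {-6, -5, -1, 0, 1, 5, 6}
|A - A| = 7

A - A = {-6, -5, -1, 0, 1, 5, 6}


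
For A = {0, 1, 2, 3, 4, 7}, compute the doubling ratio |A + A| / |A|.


|A| = 6.
Compute A + A by enumerating all 36 pairs.
A + A = {0, 1, 2, 3, 4, 5, 6, 7, 8, 9, 10, 11, 14}, so |A + A| = 13.
K = |A + A| / |A| = 13/6 (already in lowest terms) ≈ 2.1667.
Reference: AP of size 6 gives K = 11/6 ≈ 1.8333; a fully generic set of size 6 gives K ≈ 3.5000.

|A| = 6, |A + A| = 13, K = 13/6.


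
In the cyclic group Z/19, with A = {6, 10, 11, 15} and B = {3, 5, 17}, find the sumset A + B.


Work in Z/19Z: reduce every sum a + b modulo 19.
Enumerate all 12 pairs:
a = 6: 6+3=9, 6+5=11, 6+17=4
a = 10: 10+3=13, 10+5=15, 10+17=8
a = 11: 11+3=14, 11+5=16, 11+17=9
a = 15: 15+3=18, 15+5=1, 15+17=13
Distinct residues collected: {1, 4, 8, 9, 11, 13, 14, 15, 16, 18}
|A + B| = 10 (out of 19 total residues).

A + B = {1, 4, 8, 9, 11, 13, 14, 15, 16, 18}


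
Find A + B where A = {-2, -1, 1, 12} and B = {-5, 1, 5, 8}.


A + B = {a + b : a ∈ A, b ∈ B}.
Enumerate all |A|·|B| = 4·4 = 16 pairs (a, b) and collect distinct sums.
a = -2: -2+-5=-7, -2+1=-1, -2+5=3, -2+8=6
a = -1: -1+-5=-6, -1+1=0, -1+5=4, -1+8=7
a = 1: 1+-5=-4, 1+1=2, 1+5=6, 1+8=9
a = 12: 12+-5=7, 12+1=13, 12+5=17, 12+8=20
Collecting distinct sums: A + B = {-7, -6, -4, -1, 0, 2, 3, 4, 6, 7, 9, 13, 17, 20}
|A + B| = 14

A + B = {-7, -6, -4, -1, 0, 2, 3, 4, 6, 7, 9, 13, 17, 20}


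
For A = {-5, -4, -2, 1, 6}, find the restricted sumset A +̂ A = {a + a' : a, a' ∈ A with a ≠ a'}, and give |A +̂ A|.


Restricted sumset: A +̂ A = {a + a' : a ∈ A, a' ∈ A, a ≠ a'}.
Equivalently, take A + A and drop any sum 2a that is achievable ONLY as a + a for a ∈ A (i.e. sums representable only with equal summands).
Enumerate pairs (a, a') with a < a' (symmetric, so each unordered pair gives one sum; this covers all a ≠ a'):
  -5 + -4 = -9
  -5 + -2 = -7
  -5 + 1 = -4
  -5 + 6 = 1
  -4 + -2 = -6
  -4 + 1 = -3
  -4 + 6 = 2
  -2 + 1 = -1
  -2 + 6 = 4
  1 + 6 = 7
Collected distinct sums: {-9, -7, -6, -4, -3, -1, 1, 2, 4, 7}
|A +̂ A| = 10
(Reference bound: |A +̂ A| ≥ 2|A| - 3 for |A| ≥ 2, with |A| = 5 giving ≥ 7.)

|A +̂ A| = 10


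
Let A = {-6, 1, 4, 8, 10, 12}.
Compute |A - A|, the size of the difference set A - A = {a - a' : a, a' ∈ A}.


A - A = {a - a' : a, a' ∈ A}; |A| = 6.
Bounds: 2|A|-1 ≤ |A - A| ≤ |A|² - |A| + 1, i.e. 11 ≤ |A - A| ≤ 31.
Note: 0 ∈ A - A always (from a - a). The set is symmetric: if d ∈ A - A then -d ∈ A - A.
Enumerate nonzero differences d = a - a' with a > a' (then include -d):
Positive differences: {2, 3, 4, 6, 7, 8, 9, 10, 11, 14, 16, 18}
Full difference set: {0} ∪ (positive diffs) ∪ (negative diffs).
|A - A| = 1 + 2·12 = 25 (matches direct enumeration: 25).

|A - A| = 25


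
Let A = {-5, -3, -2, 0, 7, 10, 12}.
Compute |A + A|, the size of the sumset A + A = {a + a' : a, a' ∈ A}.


A + A = {a + a' : a, a' ∈ A}; |A| = 7.
General bounds: 2|A| - 1 ≤ |A + A| ≤ |A|(|A|+1)/2, i.e. 13 ≤ |A + A| ≤ 28.
Lower bound 2|A|-1 is attained iff A is an arithmetic progression.
Enumerate sums a + a' for a ≤ a' (symmetric, so this suffices):
a = -5: -5+-5=-10, -5+-3=-8, -5+-2=-7, -5+0=-5, -5+7=2, -5+10=5, -5+12=7
a = -3: -3+-3=-6, -3+-2=-5, -3+0=-3, -3+7=4, -3+10=7, -3+12=9
a = -2: -2+-2=-4, -2+0=-2, -2+7=5, -2+10=8, -2+12=10
a = 0: 0+0=0, 0+7=7, 0+10=10, 0+12=12
a = 7: 7+7=14, 7+10=17, 7+12=19
a = 10: 10+10=20, 10+12=22
a = 12: 12+12=24
Distinct sums: {-10, -8, -7, -6, -5, -4, -3, -2, 0, 2, 4, 5, 7, 8, 9, 10, 12, 14, 17, 19, 20, 22, 24}
|A + A| = 23

|A + A| = 23


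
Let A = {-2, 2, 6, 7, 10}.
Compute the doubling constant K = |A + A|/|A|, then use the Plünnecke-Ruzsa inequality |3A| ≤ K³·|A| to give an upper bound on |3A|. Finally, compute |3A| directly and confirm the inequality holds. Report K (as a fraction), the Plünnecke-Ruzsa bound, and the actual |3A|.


|A| = 5.
Step 1: Compute A + A by enumerating all 25 pairs.
A + A = {-4, 0, 4, 5, 8, 9, 12, 13, 14, 16, 17, 20}, so |A + A| = 12.
Step 2: Doubling constant K = |A + A|/|A| = 12/5 = 12/5 ≈ 2.4000.
Step 3: Plünnecke-Ruzsa gives |3A| ≤ K³·|A| = (2.4000)³ · 5 ≈ 69.1200.
Step 4: Compute 3A = A + A + A directly by enumerating all triples (a,b,c) ∈ A³; |3A| = 22.
Step 5: Check 22 ≤ 69.1200? Yes ✓.

K = 12/5, Plünnecke-Ruzsa bound K³|A| ≈ 69.1200, |3A| = 22, inequality holds.


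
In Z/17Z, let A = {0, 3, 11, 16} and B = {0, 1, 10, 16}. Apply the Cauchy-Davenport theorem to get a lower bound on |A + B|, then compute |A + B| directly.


Cauchy-Davenport: |A + B| ≥ min(p, |A| + |B| - 1) for A, B nonempty in Z/pZ.
|A| = 4, |B| = 4, p = 17.
CD lower bound = min(17, 4 + 4 - 1) = min(17, 7) = 7.
Compute A + B mod 17 directly:
a = 0: 0+0=0, 0+1=1, 0+10=10, 0+16=16
a = 3: 3+0=3, 3+1=4, 3+10=13, 3+16=2
a = 11: 11+0=11, 11+1=12, 11+10=4, 11+16=10
a = 16: 16+0=16, 16+1=0, 16+10=9, 16+16=15
A + B = {0, 1, 2, 3, 4, 9, 10, 11, 12, 13, 15, 16}, so |A + B| = 12.
Verify: 12 ≥ 7? Yes ✓.

CD lower bound = 7, actual |A + B| = 12.


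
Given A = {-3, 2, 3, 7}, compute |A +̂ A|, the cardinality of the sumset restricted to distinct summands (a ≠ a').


Restricted sumset: A +̂ A = {a + a' : a ∈ A, a' ∈ A, a ≠ a'}.
Equivalently, take A + A and drop any sum 2a that is achievable ONLY as a + a for a ∈ A (i.e. sums representable only with equal summands).
Enumerate pairs (a, a') with a < a' (symmetric, so each unordered pair gives one sum; this covers all a ≠ a'):
  -3 + 2 = -1
  -3 + 3 = 0
  -3 + 7 = 4
  2 + 3 = 5
  2 + 7 = 9
  3 + 7 = 10
Collected distinct sums: {-1, 0, 4, 5, 9, 10}
|A +̂ A| = 6
(Reference bound: |A +̂ A| ≥ 2|A| - 3 for |A| ≥ 2, with |A| = 4 giving ≥ 5.)

|A +̂ A| = 6


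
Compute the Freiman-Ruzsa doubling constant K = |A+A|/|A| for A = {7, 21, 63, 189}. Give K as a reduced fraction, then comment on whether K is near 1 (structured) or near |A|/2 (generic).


|A| = 4.
Compute A + A by enumerating all 16 pairs.
A + A = {14, 28, 42, 70, 84, 126, 196, 210, 252, 378}, so |A + A| = 10.
K = |A + A| / |A| = 10/4 = 5/2 ≈ 2.5000.
Reference: AP of size 4 gives K = 7/4 ≈ 1.7500; a fully generic set of size 4 gives K ≈ 2.5000.

|A| = 4, |A + A| = 10, K = 10/4 = 5/2.


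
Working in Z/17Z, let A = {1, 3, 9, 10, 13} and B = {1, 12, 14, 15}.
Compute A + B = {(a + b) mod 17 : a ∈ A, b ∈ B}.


Work in Z/17Z: reduce every sum a + b modulo 17.
Enumerate all 20 pairs:
a = 1: 1+1=2, 1+12=13, 1+14=15, 1+15=16
a = 3: 3+1=4, 3+12=15, 3+14=0, 3+15=1
a = 9: 9+1=10, 9+12=4, 9+14=6, 9+15=7
a = 10: 10+1=11, 10+12=5, 10+14=7, 10+15=8
a = 13: 13+1=14, 13+12=8, 13+14=10, 13+15=11
Distinct residues collected: {0, 1, 2, 4, 5, 6, 7, 8, 10, 11, 13, 14, 15, 16}
|A + B| = 14 (out of 17 total residues).

A + B = {0, 1, 2, 4, 5, 6, 7, 8, 10, 11, 13, 14, 15, 16}


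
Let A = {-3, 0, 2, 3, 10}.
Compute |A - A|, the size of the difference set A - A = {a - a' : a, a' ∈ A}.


A - A = {a - a' : a, a' ∈ A}; |A| = 5.
Bounds: 2|A|-1 ≤ |A - A| ≤ |A|² - |A| + 1, i.e. 9 ≤ |A - A| ≤ 21.
Note: 0 ∈ A - A always (from a - a). The set is symmetric: if d ∈ A - A then -d ∈ A - A.
Enumerate nonzero differences d = a - a' with a > a' (then include -d):
Positive differences: {1, 2, 3, 5, 6, 7, 8, 10, 13}
Full difference set: {0} ∪ (positive diffs) ∪ (negative diffs).
|A - A| = 1 + 2·9 = 19 (matches direct enumeration: 19).

|A - A| = 19


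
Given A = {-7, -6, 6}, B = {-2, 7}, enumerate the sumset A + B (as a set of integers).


A + B = {a + b : a ∈ A, b ∈ B}.
Enumerate all |A|·|B| = 3·2 = 6 pairs (a, b) and collect distinct sums.
a = -7: -7+-2=-9, -7+7=0
a = -6: -6+-2=-8, -6+7=1
a = 6: 6+-2=4, 6+7=13
Collecting distinct sums: A + B = {-9, -8, 0, 1, 4, 13}
|A + B| = 6

A + B = {-9, -8, 0, 1, 4, 13}


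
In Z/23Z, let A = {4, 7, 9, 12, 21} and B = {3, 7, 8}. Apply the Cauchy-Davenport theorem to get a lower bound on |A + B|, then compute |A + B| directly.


Cauchy-Davenport: |A + B| ≥ min(p, |A| + |B| - 1) for A, B nonempty in Z/pZ.
|A| = 5, |B| = 3, p = 23.
CD lower bound = min(23, 5 + 3 - 1) = min(23, 7) = 7.
Compute A + B mod 23 directly:
a = 4: 4+3=7, 4+7=11, 4+8=12
a = 7: 7+3=10, 7+7=14, 7+8=15
a = 9: 9+3=12, 9+7=16, 9+8=17
a = 12: 12+3=15, 12+7=19, 12+8=20
a = 21: 21+3=1, 21+7=5, 21+8=6
A + B = {1, 5, 6, 7, 10, 11, 12, 14, 15, 16, 17, 19, 20}, so |A + B| = 13.
Verify: 13 ≥ 7? Yes ✓.

CD lower bound = 7, actual |A + B| = 13.


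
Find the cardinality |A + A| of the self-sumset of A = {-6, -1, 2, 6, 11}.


A + A = {a + a' : a, a' ∈ A}; |A| = 5.
General bounds: 2|A| - 1 ≤ |A + A| ≤ |A|(|A|+1)/2, i.e. 9 ≤ |A + A| ≤ 15.
Lower bound 2|A|-1 is attained iff A is an arithmetic progression.
Enumerate sums a + a' for a ≤ a' (symmetric, so this suffices):
a = -6: -6+-6=-12, -6+-1=-7, -6+2=-4, -6+6=0, -6+11=5
a = -1: -1+-1=-2, -1+2=1, -1+6=5, -1+11=10
a = 2: 2+2=4, 2+6=8, 2+11=13
a = 6: 6+6=12, 6+11=17
a = 11: 11+11=22
Distinct sums: {-12, -7, -4, -2, 0, 1, 4, 5, 8, 10, 12, 13, 17, 22}
|A + A| = 14

|A + A| = 14


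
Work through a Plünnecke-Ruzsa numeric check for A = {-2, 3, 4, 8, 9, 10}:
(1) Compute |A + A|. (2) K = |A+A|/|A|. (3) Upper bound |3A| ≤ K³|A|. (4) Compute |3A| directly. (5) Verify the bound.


|A| = 6.
Step 1: Compute A + A by enumerating all 36 pairs.
A + A = {-4, 1, 2, 6, 7, 8, 11, 12, 13, 14, 16, 17, 18, 19, 20}, so |A + A| = 15.
Step 2: Doubling constant K = |A + A|/|A| = 15/6 = 15/6 ≈ 2.5000.
Step 3: Plünnecke-Ruzsa gives |3A| ≤ K³·|A| = (2.5000)³ · 6 ≈ 93.7500.
Step 4: Compute 3A = A + A + A directly by enumerating all triples (a,b,c) ∈ A³; |3A| = 27.
Step 5: Check 27 ≤ 93.7500? Yes ✓.

K = 15/6, Plünnecke-Ruzsa bound K³|A| ≈ 93.7500, |3A| = 27, inequality holds.


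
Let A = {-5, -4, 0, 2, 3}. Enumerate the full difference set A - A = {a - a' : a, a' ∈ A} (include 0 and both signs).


A - A = {a - a' : a, a' ∈ A}.
Compute a - a' for each ordered pair (a, a'):
a = -5: -5--5=0, -5--4=-1, -5-0=-5, -5-2=-7, -5-3=-8
a = -4: -4--5=1, -4--4=0, -4-0=-4, -4-2=-6, -4-3=-7
a = 0: 0--5=5, 0--4=4, 0-0=0, 0-2=-2, 0-3=-3
a = 2: 2--5=7, 2--4=6, 2-0=2, 2-2=0, 2-3=-1
a = 3: 3--5=8, 3--4=7, 3-0=3, 3-2=1, 3-3=0
Collecting distinct values (and noting 0 appears from a-a):
A - A = {-8, -7, -6, -5, -4, -3, -2, -1, 0, 1, 2, 3, 4, 5, 6, 7, 8}
|A - A| = 17

A - A = {-8, -7, -6, -5, -4, -3, -2, -1, 0, 1, 2, 3, 4, 5, 6, 7, 8}


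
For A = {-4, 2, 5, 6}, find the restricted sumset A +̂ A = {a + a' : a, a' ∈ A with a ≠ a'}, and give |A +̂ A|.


Restricted sumset: A +̂ A = {a + a' : a ∈ A, a' ∈ A, a ≠ a'}.
Equivalently, take A + A and drop any sum 2a that is achievable ONLY as a + a for a ∈ A (i.e. sums representable only with equal summands).
Enumerate pairs (a, a') with a < a' (symmetric, so each unordered pair gives one sum; this covers all a ≠ a'):
  -4 + 2 = -2
  -4 + 5 = 1
  -4 + 6 = 2
  2 + 5 = 7
  2 + 6 = 8
  5 + 6 = 11
Collected distinct sums: {-2, 1, 2, 7, 8, 11}
|A +̂ A| = 6
(Reference bound: |A +̂ A| ≥ 2|A| - 3 for |A| ≥ 2, with |A| = 4 giving ≥ 5.)

|A +̂ A| = 6


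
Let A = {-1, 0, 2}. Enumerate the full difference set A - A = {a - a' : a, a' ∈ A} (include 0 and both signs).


A - A = {a - a' : a, a' ∈ A}.
Compute a - a' for each ordered pair (a, a'):
a = -1: -1--1=0, -1-0=-1, -1-2=-3
a = 0: 0--1=1, 0-0=0, 0-2=-2
a = 2: 2--1=3, 2-0=2, 2-2=0
Collecting distinct values (and noting 0 appears from a-a):
A - A = {-3, -2, -1, 0, 1, 2, 3}
|A - A| = 7

A - A = {-3, -2, -1, 0, 1, 2, 3}


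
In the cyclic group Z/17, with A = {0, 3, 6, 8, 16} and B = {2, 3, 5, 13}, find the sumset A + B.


Work in Z/17Z: reduce every sum a + b modulo 17.
Enumerate all 20 pairs:
a = 0: 0+2=2, 0+3=3, 0+5=5, 0+13=13
a = 3: 3+2=5, 3+3=6, 3+5=8, 3+13=16
a = 6: 6+2=8, 6+3=9, 6+5=11, 6+13=2
a = 8: 8+2=10, 8+3=11, 8+5=13, 8+13=4
a = 16: 16+2=1, 16+3=2, 16+5=4, 16+13=12
Distinct residues collected: {1, 2, 3, 4, 5, 6, 8, 9, 10, 11, 12, 13, 16}
|A + B| = 13 (out of 17 total residues).

A + B = {1, 2, 3, 4, 5, 6, 8, 9, 10, 11, 12, 13, 16}


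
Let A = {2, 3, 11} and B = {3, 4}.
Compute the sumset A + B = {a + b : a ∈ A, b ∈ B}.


A + B = {a + b : a ∈ A, b ∈ B}.
Enumerate all |A|·|B| = 3·2 = 6 pairs (a, b) and collect distinct sums.
a = 2: 2+3=5, 2+4=6
a = 3: 3+3=6, 3+4=7
a = 11: 11+3=14, 11+4=15
Collecting distinct sums: A + B = {5, 6, 7, 14, 15}
|A + B| = 5

A + B = {5, 6, 7, 14, 15}


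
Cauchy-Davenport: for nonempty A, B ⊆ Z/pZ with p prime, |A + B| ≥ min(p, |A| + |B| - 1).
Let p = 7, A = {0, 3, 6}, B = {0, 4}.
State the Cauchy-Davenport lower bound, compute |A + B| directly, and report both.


Cauchy-Davenport: |A + B| ≥ min(p, |A| + |B| - 1) for A, B nonempty in Z/pZ.
|A| = 3, |B| = 2, p = 7.
CD lower bound = min(7, 3 + 2 - 1) = min(7, 4) = 4.
Compute A + B mod 7 directly:
a = 0: 0+0=0, 0+4=4
a = 3: 3+0=3, 3+4=0
a = 6: 6+0=6, 6+4=3
A + B = {0, 3, 4, 6}, so |A + B| = 4.
Verify: 4 ≥ 4? Yes ✓.

CD lower bound = 4, actual |A + B| = 4.


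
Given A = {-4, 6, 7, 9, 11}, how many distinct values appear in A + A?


A + A = {a + a' : a, a' ∈ A}; |A| = 5.
General bounds: 2|A| - 1 ≤ |A + A| ≤ |A|(|A|+1)/2, i.e. 9 ≤ |A + A| ≤ 15.
Lower bound 2|A|-1 is attained iff A is an arithmetic progression.
Enumerate sums a + a' for a ≤ a' (symmetric, so this suffices):
a = -4: -4+-4=-8, -4+6=2, -4+7=3, -4+9=5, -4+11=7
a = 6: 6+6=12, 6+7=13, 6+9=15, 6+11=17
a = 7: 7+7=14, 7+9=16, 7+11=18
a = 9: 9+9=18, 9+11=20
a = 11: 11+11=22
Distinct sums: {-8, 2, 3, 5, 7, 12, 13, 14, 15, 16, 17, 18, 20, 22}
|A + A| = 14

|A + A| = 14


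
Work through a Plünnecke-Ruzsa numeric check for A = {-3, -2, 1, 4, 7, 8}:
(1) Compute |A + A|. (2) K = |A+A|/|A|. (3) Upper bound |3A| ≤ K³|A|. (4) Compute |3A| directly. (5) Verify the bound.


|A| = 6.
Step 1: Compute A + A by enumerating all 36 pairs.
A + A = {-6, -5, -4, -2, -1, 1, 2, 4, 5, 6, 8, 9, 11, 12, 14, 15, 16}, so |A + A| = 17.
Step 2: Doubling constant K = |A + A|/|A| = 17/6 = 17/6 ≈ 2.8333.
Step 3: Plünnecke-Ruzsa gives |3A| ≤ K³·|A| = (2.8333)³ · 6 ≈ 136.4722.
Step 4: Compute 3A = A + A + A directly by enumerating all triples (a,b,c) ∈ A³; |3A| = 34.
Step 5: Check 34 ≤ 136.4722? Yes ✓.

K = 17/6, Plünnecke-Ruzsa bound K³|A| ≈ 136.4722, |3A| = 34, inequality holds.


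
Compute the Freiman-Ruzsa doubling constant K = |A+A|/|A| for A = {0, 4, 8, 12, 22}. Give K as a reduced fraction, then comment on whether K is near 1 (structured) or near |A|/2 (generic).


|A| = 5.
Compute A + A by enumerating all 25 pairs.
A + A = {0, 4, 8, 12, 16, 20, 22, 24, 26, 30, 34, 44}, so |A + A| = 12.
K = |A + A| / |A| = 12/5 (already in lowest terms) ≈ 2.4000.
Reference: AP of size 5 gives K = 9/5 ≈ 1.8000; a fully generic set of size 5 gives K ≈ 3.0000.

|A| = 5, |A + A| = 12, K = 12/5.


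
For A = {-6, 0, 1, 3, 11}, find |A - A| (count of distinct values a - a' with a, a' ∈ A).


A - A = {a - a' : a, a' ∈ A}; |A| = 5.
Bounds: 2|A|-1 ≤ |A - A| ≤ |A|² - |A| + 1, i.e. 9 ≤ |A - A| ≤ 21.
Note: 0 ∈ A - A always (from a - a). The set is symmetric: if d ∈ A - A then -d ∈ A - A.
Enumerate nonzero differences d = a - a' with a > a' (then include -d):
Positive differences: {1, 2, 3, 6, 7, 8, 9, 10, 11, 17}
Full difference set: {0} ∪ (positive diffs) ∪ (negative diffs).
|A - A| = 1 + 2·10 = 21 (matches direct enumeration: 21).

|A - A| = 21


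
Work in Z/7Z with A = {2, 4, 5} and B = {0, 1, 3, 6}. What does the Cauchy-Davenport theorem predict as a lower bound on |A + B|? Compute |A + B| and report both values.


Cauchy-Davenport: |A + B| ≥ min(p, |A| + |B| - 1) for A, B nonempty in Z/pZ.
|A| = 3, |B| = 4, p = 7.
CD lower bound = min(7, 3 + 4 - 1) = min(7, 6) = 6.
Compute A + B mod 7 directly:
a = 2: 2+0=2, 2+1=3, 2+3=5, 2+6=1
a = 4: 4+0=4, 4+1=5, 4+3=0, 4+6=3
a = 5: 5+0=5, 5+1=6, 5+3=1, 5+6=4
A + B = {0, 1, 2, 3, 4, 5, 6}, so |A + B| = 7.
Verify: 7 ≥ 6? Yes ✓.

CD lower bound = 6, actual |A + B| = 7.


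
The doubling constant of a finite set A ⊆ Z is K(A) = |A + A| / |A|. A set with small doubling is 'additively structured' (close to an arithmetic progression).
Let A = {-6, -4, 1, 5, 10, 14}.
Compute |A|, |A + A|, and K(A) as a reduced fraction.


|A| = 6.
Compute A + A by enumerating all 36 pairs.
A + A = {-12, -10, -8, -5, -3, -1, 1, 2, 4, 6, 8, 10, 11, 15, 19, 20, 24, 28}, so |A + A| = 18.
K = |A + A| / |A| = 18/6 = 3/1 ≈ 3.0000.
Reference: AP of size 6 gives K = 11/6 ≈ 1.8333; a fully generic set of size 6 gives K ≈ 3.5000.

|A| = 6, |A + A| = 18, K = 18/6 = 3/1.


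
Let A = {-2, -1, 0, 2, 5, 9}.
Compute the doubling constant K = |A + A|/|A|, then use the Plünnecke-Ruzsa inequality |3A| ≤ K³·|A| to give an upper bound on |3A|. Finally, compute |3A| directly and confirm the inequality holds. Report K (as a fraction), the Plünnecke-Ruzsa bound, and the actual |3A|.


|A| = 6.
Step 1: Compute A + A by enumerating all 36 pairs.
A + A = {-4, -3, -2, -1, 0, 1, 2, 3, 4, 5, 7, 8, 9, 10, 11, 14, 18}, so |A + A| = 17.
Step 2: Doubling constant K = |A + A|/|A| = 17/6 = 17/6 ≈ 2.8333.
Step 3: Plünnecke-Ruzsa gives |3A| ≤ K³·|A| = (2.8333)³ · 6 ≈ 136.4722.
Step 4: Compute 3A = A + A + A directly by enumerating all triples (a,b,c) ∈ A³; |3A| = 29.
Step 5: Check 29 ≤ 136.4722? Yes ✓.

K = 17/6, Plünnecke-Ruzsa bound K³|A| ≈ 136.4722, |3A| = 29, inequality holds.


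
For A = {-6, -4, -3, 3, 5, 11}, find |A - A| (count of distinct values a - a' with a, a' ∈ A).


A - A = {a - a' : a, a' ∈ A}; |A| = 6.
Bounds: 2|A|-1 ≤ |A - A| ≤ |A|² - |A| + 1, i.e. 11 ≤ |A - A| ≤ 31.
Note: 0 ∈ A - A always (from a - a). The set is symmetric: if d ∈ A - A then -d ∈ A - A.
Enumerate nonzero differences d = a - a' with a > a' (then include -d):
Positive differences: {1, 2, 3, 6, 7, 8, 9, 11, 14, 15, 17}
Full difference set: {0} ∪ (positive diffs) ∪ (negative diffs).
|A - A| = 1 + 2·11 = 23 (matches direct enumeration: 23).

|A - A| = 23


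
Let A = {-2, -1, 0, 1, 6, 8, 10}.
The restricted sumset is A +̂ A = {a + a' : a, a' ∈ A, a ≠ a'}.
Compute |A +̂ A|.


Restricted sumset: A +̂ A = {a + a' : a ∈ A, a' ∈ A, a ≠ a'}.
Equivalently, take A + A and drop any sum 2a that is achievable ONLY as a + a for a ∈ A (i.e. sums representable only with equal summands).
Enumerate pairs (a, a') with a < a' (symmetric, so each unordered pair gives one sum; this covers all a ≠ a'):
  -2 + -1 = -3
  -2 + 0 = -2
  -2 + 1 = -1
  -2 + 6 = 4
  -2 + 8 = 6
  -2 + 10 = 8
  -1 + 0 = -1
  -1 + 1 = 0
  -1 + 6 = 5
  -1 + 8 = 7
  -1 + 10 = 9
  0 + 1 = 1
  0 + 6 = 6
  0 + 8 = 8
  0 + 10 = 10
  1 + 6 = 7
  1 + 8 = 9
  1 + 10 = 11
  6 + 8 = 14
  6 + 10 = 16
  8 + 10 = 18
Collected distinct sums: {-3, -2, -1, 0, 1, 4, 5, 6, 7, 8, 9, 10, 11, 14, 16, 18}
|A +̂ A| = 16
(Reference bound: |A +̂ A| ≥ 2|A| - 3 for |A| ≥ 2, with |A| = 7 giving ≥ 11.)

|A +̂ A| = 16


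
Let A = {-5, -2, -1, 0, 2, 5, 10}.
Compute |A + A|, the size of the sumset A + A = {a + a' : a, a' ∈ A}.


A + A = {a + a' : a, a' ∈ A}; |A| = 7.
General bounds: 2|A| - 1 ≤ |A + A| ≤ |A|(|A|+1)/2, i.e. 13 ≤ |A + A| ≤ 28.
Lower bound 2|A|-1 is attained iff A is an arithmetic progression.
Enumerate sums a + a' for a ≤ a' (symmetric, so this suffices):
a = -5: -5+-5=-10, -5+-2=-7, -5+-1=-6, -5+0=-5, -5+2=-3, -5+5=0, -5+10=5
a = -2: -2+-2=-4, -2+-1=-3, -2+0=-2, -2+2=0, -2+5=3, -2+10=8
a = -1: -1+-1=-2, -1+0=-1, -1+2=1, -1+5=4, -1+10=9
a = 0: 0+0=0, 0+2=2, 0+5=5, 0+10=10
a = 2: 2+2=4, 2+5=7, 2+10=12
a = 5: 5+5=10, 5+10=15
a = 10: 10+10=20
Distinct sums: {-10, -7, -6, -5, -4, -3, -2, -1, 0, 1, 2, 3, 4, 5, 7, 8, 9, 10, 12, 15, 20}
|A + A| = 21

|A + A| = 21


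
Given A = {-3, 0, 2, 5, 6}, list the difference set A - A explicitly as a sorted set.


A - A = {a - a' : a, a' ∈ A}.
Compute a - a' for each ordered pair (a, a'):
a = -3: -3--3=0, -3-0=-3, -3-2=-5, -3-5=-8, -3-6=-9
a = 0: 0--3=3, 0-0=0, 0-2=-2, 0-5=-5, 0-6=-6
a = 2: 2--3=5, 2-0=2, 2-2=0, 2-5=-3, 2-6=-4
a = 5: 5--3=8, 5-0=5, 5-2=3, 5-5=0, 5-6=-1
a = 6: 6--3=9, 6-0=6, 6-2=4, 6-5=1, 6-6=0
Collecting distinct values (and noting 0 appears from a-a):
A - A = {-9, -8, -6, -5, -4, -3, -2, -1, 0, 1, 2, 3, 4, 5, 6, 8, 9}
|A - A| = 17

A - A = {-9, -8, -6, -5, -4, -3, -2, -1, 0, 1, 2, 3, 4, 5, 6, 8, 9}


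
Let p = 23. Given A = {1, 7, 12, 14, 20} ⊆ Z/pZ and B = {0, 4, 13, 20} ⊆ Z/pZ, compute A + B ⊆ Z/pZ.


Work in Z/23Z: reduce every sum a + b modulo 23.
Enumerate all 20 pairs:
a = 1: 1+0=1, 1+4=5, 1+13=14, 1+20=21
a = 7: 7+0=7, 7+4=11, 7+13=20, 7+20=4
a = 12: 12+0=12, 12+4=16, 12+13=2, 12+20=9
a = 14: 14+0=14, 14+4=18, 14+13=4, 14+20=11
a = 20: 20+0=20, 20+4=1, 20+13=10, 20+20=17
Distinct residues collected: {1, 2, 4, 5, 7, 9, 10, 11, 12, 14, 16, 17, 18, 20, 21}
|A + B| = 15 (out of 23 total residues).

A + B = {1, 2, 4, 5, 7, 9, 10, 11, 12, 14, 16, 17, 18, 20, 21}


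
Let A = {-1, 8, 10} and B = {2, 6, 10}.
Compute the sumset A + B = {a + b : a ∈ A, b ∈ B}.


A + B = {a + b : a ∈ A, b ∈ B}.
Enumerate all |A|·|B| = 3·3 = 9 pairs (a, b) and collect distinct sums.
a = -1: -1+2=1, -1+6=5, -1+10=9
a = 8: 8+2=10, 8+6=14, 8+10=18
a = 10: 10+2=12, 10+6=16, 10+10=20
Collecting distinct sums: A + B = {1, 5, 9, 10, 12, 14, 16, 18, 20}
|A + B| = 9

A + B = {1, 5, 9, 10, 12, 14, 16, 18, 20}


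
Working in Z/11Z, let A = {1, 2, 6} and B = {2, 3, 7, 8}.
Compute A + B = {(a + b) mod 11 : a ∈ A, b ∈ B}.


Work in Z/11Z: reduce every sum a + b modulo 11.
Enumerate all 12 pairs:
a = 1: 1+2=3, 1+3=4, 1+7=8, 1+8=9
a = 2: 2+2=4, 2+3=5, 2+7=9, 2+8=10
a = 6: 6+2=8, 6+3=9, 6+7=2, 6+8=3
Distinct residues collected: {2, 3, 4, 5, 8, 9, 10}
|A + B| = 7 (out of 11 total residues).

A + B = {2, 3, 4, 5, 8, 9, 10}


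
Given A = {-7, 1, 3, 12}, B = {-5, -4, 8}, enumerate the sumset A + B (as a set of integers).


A + B = {a + b : a ∈ A, b ∈ B}.
Enumerate all |A|·|B| = 4·3 = 12 pairs (a, b) and collect distinct sums.
a = -7: -7+-5=-12, -7+-4=-11, -7+8=1
a = 1: 1+-5=-4, 1+-4=-3, 1+8=9
a = 3: 3+-5=-2, 3+-4=-1, 3+8=11
a = 12: 12+-5=7, 12+-4=8, 12+8=20
Collecting distinct sums: A + B = {-12, -11, -4, -3, -2, -1, 1, 7, 8, 9, 11, 20}
|A + B| = 12

A + B = {-12, -11, -4, -3, -2, -1, 1, 7, 8, 9, 11, 20}


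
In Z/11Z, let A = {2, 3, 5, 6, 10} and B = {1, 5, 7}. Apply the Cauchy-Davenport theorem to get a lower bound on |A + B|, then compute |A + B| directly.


Cauchy-Davenport: |A + B| ≥ min(p, |A| + |B| - 1) for A, B nonempty in Z/pZ.
|A| = 5, |B| = 3, p = 11.
CD lower bound = min(11, 5 + 3 - 1) = min(11, 7) = 7.
Compute A + B mod 11 directly:
a = 2: 2+1=3, 2+5=7, 2+7=9
a = 3: 3+1=4, 3+5=8, 3+7=10
a = 5: 5+1=6, 5+5=10, 5+7=1
a = 6: 6+1=7, 6+5=0, 6+7=2
a = 10: 10+1=0, 10+5=4, 10+7=6
A + B = {0, 1, 2, 3, 4, 6, 7, 8, 9, 10}, so |A + B| = 10.
Verify: 10 ≥ 7? Yes ✓.

CD lower bound = 7, actual |A + B| = 10.


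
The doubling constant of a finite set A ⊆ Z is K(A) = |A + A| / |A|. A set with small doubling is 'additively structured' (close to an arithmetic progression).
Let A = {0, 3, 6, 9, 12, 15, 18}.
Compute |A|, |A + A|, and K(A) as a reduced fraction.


|A| = 7.
Compute A + A by enumerating all 49 pairs.
A + A = {0, 3, 6, 9, 12, 15, 18, 21, 24, 27, 30, 33, 36}, so |A + A| = 13.
K = |A + A| / |A| = 13/7 (already in lowest terms) ≈ 1.8571.
Reference: AP of size 7 gives K = 13/7 ≈ 1.8571; a fully generic set of size 7 gives K ≈ 4.0000.

|A| = 7, |A + A| = 13, K = 13/7.


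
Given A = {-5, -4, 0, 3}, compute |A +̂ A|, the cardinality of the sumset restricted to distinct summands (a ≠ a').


Restricted sumset: A +̂ A = {a + a' : a ∈ A, a' ∈ A, a ≠ a'}.
Equivalently, take A + A and drop any sum 2a that is achievable ONLY as a + a for a ∈ A (i.e. sums representable only with equal summands).
Enumerate pairs (a, a') with a < a' (symmetric, so each unordered pair gives one sum; this covers all a ≠ a'):
  -5 + -4 = -9
  -5 + 0 = -5
  -5 + 3 = -2
  -4 + 0 = -4
  -4 + 3 = -1
  0 + 3 = 3
Collected distinct sums: {-9, -5, -4, -2, -1, 3}
|A +̂ A| = 6
(Reference bound: |A +̂ A| ≥ 2|A| - 3 for |A| ≥ 2, with |A| = 4 giving ≥ 5.)

|A +̂ A| = 6


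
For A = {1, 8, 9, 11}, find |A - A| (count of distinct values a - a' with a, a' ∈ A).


A - A = {a - a' : a, a' ∈ A}; |A| = 4.
Bounds: 2|A|-1 ≤ |A - A| ≤ |A|² - |A| + 1, i.e. 7 ≤ |A - A| ≤ 13.
Note: 0 ∈ A - A always (from a - a). The set is symmetric: if d ∈ A - A then -d ∈ A - A.
Enumerate nonzero differences d = a - a' with a > a' (then include -d):
Positive differences: {1, 2, 3, 7, 8, 10}
Full difference set: {0} ∪ (positive diffs) ∪ (negative diffs).
|A - A| = 1 + 2·6 = 13 (matches direct enumeration: 13).

|A - A| = 13


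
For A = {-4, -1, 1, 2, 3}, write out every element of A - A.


A - A = {a - a' : a, a' ∈ A}.
Compute a - a' for each ordered pair (a, a'):
a = -4: -4--4=0, -4--1=-3, -4-1=-5, -4-2=-6, -4-3=-7
a = -1: -1--4=3, -1--1=0, -1-1=-2, -1-2=-3, -1-3=-4
a = 1: 1--4=5, 1--1=2, 1-1=0, 1-2=-1, 1-3=-2
a = 2: 2--4=6, 2--1=3, 2-1=1, 2-2=0, 2-3=-1
a = 3: 3--4=7, 3--1=4, 3-1=2, 3-2=1, 3-3=0
Collecting distinct values (and noting 0 appears from a-a):
A - A = {-7, -6, -5, -4, -3, -2, -1, 0, 1, 2, 3, 4, 5, 6, 7}
|A - A| = 15

A - A = {-7, -6, -5, -4, -3, -2, -1, 0, 1, 2, 3, 4, 5, 6, 7}


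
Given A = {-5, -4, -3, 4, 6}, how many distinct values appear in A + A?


A + A = {a + a' : a, a' ∈ A}; |A| = 5.
General bounds: 2|A| - 1 ≤ |A + A| ≤ |A|(|A|+1)/2, i.e. 9 ≤ |A + A| ≤ 15.
Lower bound 2|A|-1 is attained iff A is an arithmetic progression.
Enumerate sums a + a' for a ≤ a' (symmetric, so this suffices):
a = -5: -5+-5=-10, -5+-4=-9, -5+-3=-8, -5+4=-1, -5+6=1
a = -4: -4+-4=-8, -4+-3=-7, -4+4=0, -4+6=2
a = -3: -3+-3=-6, -3+4=1, -3+6=3
a = 4: 4+4=8, 4+6=10
a = 6: 6+6=12
Distinct sums: {-10, -9, -8, -7, -6, -1, 0, 1, 2, 3, 8, 10, 12}
|A + A| = 13

|A + A| = 13


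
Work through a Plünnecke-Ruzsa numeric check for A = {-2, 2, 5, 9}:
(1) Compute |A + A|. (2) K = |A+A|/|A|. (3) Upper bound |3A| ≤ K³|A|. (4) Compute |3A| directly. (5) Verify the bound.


|A| = 4.
Step 1: Compute A + A by enumerating all 16 pairs.
A + A = {-4, 0, 3, 4, 7, 10, 11, 14, 18}, so |A + A| = 9.
Step 2: Doubling constant K = |A + A|/|A| = 9/4 = 9/4 ≈ 2.2500.
Step 3: Plünnecke-Ruzsa gives |3A| ≤ K³·|A| = (2.2500)³ · 4 ≈ 45.5625.
Step 4: Compute 3A = A + A + A directly by enumerating all triples (a,b,c) ∈ A³; |3A| = 16.
Step 5: Check 16 ≤ 45.5625? Yes ✓.

K = 9/4, Plünnecke-Ruzsa bound K³|A| ≈ 45.5625, |3A| = 16, inequality holds.


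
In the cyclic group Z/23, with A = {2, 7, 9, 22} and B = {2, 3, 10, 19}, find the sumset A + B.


Work in Z/23Z: reduce every sum a + b modulo 23.
Enumerate all 16 pairs:
a = 2: 2+2=4, 2+3=5, 2+10=12, 2+19=21
a = 7: 7+2=9, 7+3=10, 7+10=17, 7+19=3
a = 9: 9+2=11, 9+3=12, 9+10=19, 9+19=5
a = 22: 22+2=1, 22+3=2, 22+10=9, 22+19=18
Distinct residues collected: {1, 2, 3, 4, 5, 9, 10, 11, 12, 17, 18, 19, 21}
|A + B| = 13 (out of 23 total residues).

A + B = {1, 2, 3, 4, 5, 9, 10, 11, 12, 17, 18, 19, 21}


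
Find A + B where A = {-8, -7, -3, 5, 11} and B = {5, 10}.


A + B = {a + b : a ∈ A, b ∈ B}.
Enumerate all |A|·|B| = 5·2 = 10 pairs (a, b) and collect distinct sums.
a = -8: -8+5=-3, -8+10=2
a = -7: -7+5=-2, -7+10=3
a = -3: -3+5=2, -3+10=7
a = 5: 5+5=10, 5+10=15
a = 11: 11+5=16, 11+10=21
Collecting distinct sums: A + B = {-3, -2, 2, 3, 7, 10, 15, 16, 21}
|A + B| = 9

A + B = {-3, -2, 2, 3, 7, 10, 15, 16, 21}


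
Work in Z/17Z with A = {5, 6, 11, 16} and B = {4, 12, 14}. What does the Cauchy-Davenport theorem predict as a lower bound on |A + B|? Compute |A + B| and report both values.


Cauchy-Davenport: |A + B| ≥ min(p, |A| + |B| - 1) for A, B nonempty in Z/pZ.
|A| = 4, |B| = 3, p = 17.
CD lower bound = min(17, 4 + 3 - 1) = min(17, 6) = 6.
Compute A + B mod 17 directly:
a = 5: 5+4=9, 5+12=0, 5+14=2
a = 6: 6+4=10, 6+12=1, 6+14=3
a = 11: 11+4=15, 11+12=6, 11+14=8
a = 16: 16+4=3, 16+12=11, 16+14=13
A + B = {0, 1, 2, 3, 6, 8, 9, 10, 11, 13, 15}, so |A + B| = 11.
Verify: 11 ≥ 6? Yes ✓.

CD lower bound = 6, actual |A + B| = 11.


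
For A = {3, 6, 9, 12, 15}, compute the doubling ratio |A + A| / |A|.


|A| = 5.
Compute A + A by enumerating all 25 pairs.
A + A = {6, 9, 12, 15, 18, 21, 24, 27, 30}, so |A + A| = 9.
K = |A + A| / |A| = 9/5 (already in lowest terms) ≈ 1.8000.
Reference: AP of size 5 gives K = 9/5 ≈ 1.8000; a fully generic set of size 5 gives K ≈ 3.0000.

|A| = 5, |A + A| = 9, K = 9/5.


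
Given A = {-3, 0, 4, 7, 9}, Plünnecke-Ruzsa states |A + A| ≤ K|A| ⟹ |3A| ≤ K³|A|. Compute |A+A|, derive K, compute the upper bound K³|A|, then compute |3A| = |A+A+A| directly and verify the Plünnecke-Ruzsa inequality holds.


|A| = 5.
Step 1: Compute A + A by enumerating all 25 pairs.
A + A = {-6, -3, 0, 1, 4, 6, 7, 8, 9, 11, 13, 14, 16, 18}, so |A + A| = 14.
Step 2: Doubling constant K = |A + A|/|A| = 14/5 = 14/5 ≈ 2.8000.
Step 3: Plünnecke-Ruzsa gives |3A| ≤ K³·|A| = (2.8000)³ · 5 ≈ 109.7600.
Step 4: Compute 3A = A + A + A directly by enumerating all triples (a,b,c) ∈ A³; |3A| = 28.
Step 5: Check 28 ≤ 109.7600? Yes ✓.

K = 14/5, Plünnecke-Ruzsa bound K³|A| ≈ 109.7600, |3A| = 28, inequality holds.


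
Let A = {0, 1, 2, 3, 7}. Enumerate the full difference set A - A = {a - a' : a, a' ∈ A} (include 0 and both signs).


A - A = {a - a' : a, a' ∈ A}.
Compute a - a' for each ordered pair (a, a'):
a = 0: 0-0=0, 0-1=-1, 0-2=-2, 0-3=-3, 0-7=-7
a = 1: 1-0=1, 1-1=0, 1-2=-1, 1-3=-2, 1-7=-6
a = 2: 2-0=2, 2-1=1, 2-2=0, 2-3=-1, 2-7=-5
a = 3: 3-0=3, 3-1=2, 3-2=1, 3-3=0, 3-7=-4
a = 7: 7-0=7, 7-1=6, 7-2=5, 7-3=4, 7-7=0
Collecting distinct values (and noting 0 appears from a-a):
A - A = {-7, -6, -5, -4, -3, -2, -1, 0, 1, 2, 3, 4, 5, 6, 7}
|A - A| = 15

A - A = {-7, -6, -5, -4, -3, -2, -1, 0, 1, 2, 3, 4, 5, 6, 7}


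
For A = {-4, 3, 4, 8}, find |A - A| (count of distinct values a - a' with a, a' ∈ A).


A - A = {a - a' : a, a' ∈ A}; |A| = 4.
Bounds: 2|A|-1 ≤ |A - A| ≤ |A|² - |A| + 1, i.e. 7 ≤ |A - A| ≤ 13.
Note: 0 ∈ A - A always (from a - a). The set is symmetric: if d ∈ A - A then -d ∈ A - A.
Enumerate nonzero differences d = a - a' with a > a' (then include -d):
Positive differences: {1, 4, 5, 7, 8, 12}
Full difference set: {0} ∪ (positive diffs) ∪ (negative diffs).
|A - A| = 1 + 2·6 = 13 (matches direct enumeration: 13).

|A - A| = 13


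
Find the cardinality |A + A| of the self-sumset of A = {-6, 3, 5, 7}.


A + A = {a + a' : a, a' ∈ A}; |A| = 4.
General bounds: 2|A| - 1 ≤ |A + A| ≤ |A|(|A|+1)/2, i.e. 7 ≤ |A + A| ≤ 10.
Lower bound 2|A|-1 is attained iff A is an arithmetic progression.
Enumerate sums a + a' for a ≤ a' (symmetric, so this suffices):
a = -6: -6+-6=-12, -6+3=-3, -6+5=-1, -6+7=1
a = 3: 3+3=6, 3+5=8, 3+7=10
a = 5: 5+5=10, 5+7=12
a = 7: 7+7=14
Distinct sums: {-12, -3, -1, 1, 6, 8, 10, 12, 14}
|A + A| = 9

|A + A| = 9


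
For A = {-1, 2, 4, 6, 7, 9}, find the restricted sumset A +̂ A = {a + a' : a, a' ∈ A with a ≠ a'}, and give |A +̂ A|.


Restricted sumset: A +̂ A = {a + a' : a ∈ A, a' ∈ A, a ≠ a'}.
Equivalently, take A + A and drop any sum 2a that is achievable ONLY as a + a for a ∈ A (i.e. sums representable only with equal summands).
Enumerate pairs (a, a') with a < a' (symmetric, so each unordered pair gives one sum; this covers all a ≠ a'):
  -1 + 2 = 1
  -1 + 4 = 3
  -1 + 6 = 5
  -1 + 7 = 6
  -1 + 9 = 8
  2 + 4 = 6
  2 + 6 = 8
  2 + 7 = 9
  2 + 9 = 11
  4 + 6 = 10
  4 + 7 = 11
  4 + 9 = 13
  6 + 7 = 13
  6 + 9 = 15
  7 + 9 = 16
Collected distinct sums: {1, 3, 5, 6, 8, 9, 10, 11, 13, 15, 16}
|A +̂ A| = 11
(Reference bound: |A +̂ A| ≥ 2|A| - 3 for |A| ≥ 2, with |A| = 6 giving ≥ 9.)

|A +̂ A| = 11


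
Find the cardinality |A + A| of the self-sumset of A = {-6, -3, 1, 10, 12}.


A + A = {a + a' : a, a' ∈ A}; |A| = 5.
General bounds: 2|A| - 1 ≤ |A + A| ≤ |A|(|A|+1)/2, i.e. 9 ≤ |A + A| ≤ 15.
Lower bound 2|A|-1 is attained iff A is an arithmetic progression.
Enumerate sums a + a' for a ≤ a' (symmetric, so this suffices):
a = -6: -6+-6=-12, -6+-3=-9, -6+1=-5, -6+10=4, -6+12=6
a = -3: -3+-3=-6, -3+1=-2, -3+10=7, -3+12=9
a = 1: 1+1=2, 1+10=11, 1+12=13
a = 10: 10+10=20, 10+12=22
a = 12: 12+12=24
Distinct sums: {-12, -9, -6, -5, -2, 2, 4, 6, 7, 9, 11, 13, 20, 22, 24}
|A + A| = 15

|A + A| = 15


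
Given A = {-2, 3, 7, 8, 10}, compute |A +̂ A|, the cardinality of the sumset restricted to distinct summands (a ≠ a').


Restricted sumset: A +̂ A = {a + a' : a ∈ A, a' ∈ A, a ≠ a'}.
Equivalently, take A + A and drop any sum 2a that is achievable ONLY as a + a for a ∈ A (i.e. sums representable only with equal summands).
Enumerate pairs (a, a') with a < a' (symmetric, so each unordered pair gives one sum; this covers all a ≠ a'):
  -2 + 3 = 1
  -2 + 7 = 5
  -2 + 8 = 6
  -2 + 10 = 8
  3 + 7 = 10
  3 + 8 = 11
  3 + 10 = 13
  7 + 8 = 15
  7 + 10 = 17
  8 + 10 = 18
Collected distinct sums: {1, 5, 6, 8, 10, 11, 13, 15, 17, 18}
|A +̂ A| = 10
(Reference bound: |A +̂ A| ≥ 2|A| - 3 for |A| ≥ 2, with |A| = 5 giving ≥ 7.)

|A +̂ A| = 10


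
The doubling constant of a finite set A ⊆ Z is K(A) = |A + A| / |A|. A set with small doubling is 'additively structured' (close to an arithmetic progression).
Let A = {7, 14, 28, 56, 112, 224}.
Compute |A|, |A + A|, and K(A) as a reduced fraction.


|A| = 6.
Compute A + A by enumerating all 36 pairs.
A + A = {14, 21, 28, 35, 42, 56, 63, 70, 84, 112, 119, 126, 140, 168, 224, 231, 238, 252, 280, 336, 448}, so |A + A| = 21.
K = |A + A| / |A| = 21/6 = 7/2 ≈ 3.5000.
Reference: AP of size 6 gives K = 11/6 ≈ 1.8333; a fully generic set of size 6 gives K ≈ 3.5000.

|A| = 6, |A + A| = 21, K = 21/6 = 7/2.
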